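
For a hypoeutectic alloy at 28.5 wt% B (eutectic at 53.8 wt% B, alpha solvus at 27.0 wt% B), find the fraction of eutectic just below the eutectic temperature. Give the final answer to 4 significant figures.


f_primary = (C_e - C0) / (C_e - C_alpha_max)
f_primary = (53.8 - 28.5) / (53.8 - 27.0)
f_primary = 0.94403
f_eutectic = 1 - 0.94403 = 0.05597


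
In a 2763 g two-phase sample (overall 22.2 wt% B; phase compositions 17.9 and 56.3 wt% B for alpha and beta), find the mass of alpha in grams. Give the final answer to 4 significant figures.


f_alpha = (C_beta - C0) / (C_beta - C_alpha)
f_alpha = (56.3 - 22.2) / (56.3 - 17.9) = 0.888021
m_alpha = f_alpha * m_total = 0.888021 * 2763 = 2454 g


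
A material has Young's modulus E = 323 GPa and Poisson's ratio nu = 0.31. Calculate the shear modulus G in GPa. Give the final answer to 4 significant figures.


G = E / (2*(1+nu))
G = 323 / (2*(1+0.31))
G = 123.3 GPa


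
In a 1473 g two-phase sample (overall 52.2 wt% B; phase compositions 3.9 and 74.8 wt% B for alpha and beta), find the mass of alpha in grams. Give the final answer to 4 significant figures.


f_alpha = (C_beta - C0) / (C_beta - C_alpha)
f_alpha = (74.8 - 52.2) / (74.8 - 3.9) = 0.318759
m_alpha = f_alpha * m_total = 0.318759 * 1473 = 469.5 g


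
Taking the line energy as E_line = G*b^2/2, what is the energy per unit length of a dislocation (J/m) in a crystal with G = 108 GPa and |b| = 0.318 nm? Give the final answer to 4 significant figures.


E = G*b^2/2
b = 0.318 nm = 3.18e-10 m
G = 108 GPa = 1.08e+11 Pa
E = 0.5 * 1.08e+11 * (3.18e-10)^2
E = 5.461e-09 J/m


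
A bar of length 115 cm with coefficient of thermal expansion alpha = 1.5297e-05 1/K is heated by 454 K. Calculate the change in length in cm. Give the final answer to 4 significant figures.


dL = L0 * alpha * dT
dL = 115 * 1.5297e-05 * 454
dL = 0.7987 cm


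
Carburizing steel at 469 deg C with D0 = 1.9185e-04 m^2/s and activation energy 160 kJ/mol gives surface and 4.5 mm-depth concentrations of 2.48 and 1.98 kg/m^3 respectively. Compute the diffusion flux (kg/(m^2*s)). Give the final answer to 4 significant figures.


Step 1: D = D0 * exp(-Qd/(R*T))
T = 469 + 273.15 = 742.15 K
D = 1.9185e-04 * exp(-160e3 / (8.314 * 742.15)) = 1.05026e-15 m^2/s
Step 2: J = D * (C1 - C2) / dx
J = 1.05026e-15 * (2.48 - 1.98) / 4.5e-03
J = 1.167e-13 kg/(m^2*s)


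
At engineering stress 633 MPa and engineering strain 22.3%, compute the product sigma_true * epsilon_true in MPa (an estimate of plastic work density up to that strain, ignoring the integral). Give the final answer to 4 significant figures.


sigma_true = sigma_eng * (1 + epsilon_eng)
sigma_true = 633 * (1 + 0.223) = 774.159 MPa
epsilon_true = ln(1 + epsilon_eng)
epsilon_true = ln(1 + 0.223) = 0.201307
sigma_true * epsilon_true = 774.159 * 0.201307 = 155.8 MPa


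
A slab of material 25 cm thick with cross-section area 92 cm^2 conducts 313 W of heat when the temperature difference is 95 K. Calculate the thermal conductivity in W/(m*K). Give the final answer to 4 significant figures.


k = Q*L / (A*dT)
L = 0.25 m, A = 9.2e-03 m^2
k = 313 * 0.25 / (9.2e-03 * 95)
k = 89.53 W/(m*K)


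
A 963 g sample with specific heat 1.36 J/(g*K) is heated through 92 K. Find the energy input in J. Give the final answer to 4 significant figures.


Q = m * cp * dT
Q = 963 * 1.36 * 92
Q = 120500 J


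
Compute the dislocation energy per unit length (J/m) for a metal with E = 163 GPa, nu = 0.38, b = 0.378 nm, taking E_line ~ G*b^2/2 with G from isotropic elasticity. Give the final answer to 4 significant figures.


Step 1: G = E / (2*(1+nu))
G = 163 / (2*(1+0.38)) = 59.058 GPa = 5.9058e+10 Pa
Step 2: E_line = G*b^2/2
b = 0.378 nm = 3.78e-10 m
E_line = 0.5 * 5.9058e+10 * (3.78e-10)^2 = 4.219e-09 J/m


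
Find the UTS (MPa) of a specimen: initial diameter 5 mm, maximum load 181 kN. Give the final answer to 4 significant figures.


A0 = pi*(d/2)^2 = pi*(5/2)^2 = 19.635 mm^2
UTS = F_max / A0 = 181*1000 / 19.635
UTS = 9218 MPa


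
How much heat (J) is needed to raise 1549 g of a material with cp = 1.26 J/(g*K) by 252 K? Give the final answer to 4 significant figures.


Q = m * cp * dT
Q = 1549 * 1.26 * 252
Q = 491800 J


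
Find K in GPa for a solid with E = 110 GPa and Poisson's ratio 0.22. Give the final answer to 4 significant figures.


K = E / (3*(1-2*nu))
K = 110 / (3*(1-2*0.22))
K = 65.48 GPa


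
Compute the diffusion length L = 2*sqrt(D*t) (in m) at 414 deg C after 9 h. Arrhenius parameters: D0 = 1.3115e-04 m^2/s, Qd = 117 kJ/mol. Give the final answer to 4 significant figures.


Step 1: D = D0 * exp(-Qd/(R*T))
T = 687.15 K
D = 1.3115e-04 * exp(-117e3 / (8.314 * 687.15)) = 1.67314e-13 m^2/s
Step 2: L = 2*sqrt(D*t)
t = 9 h = 32400 s
L = 2*sqrt(1.67314e-13 * 32400) = 1.473e-04 m


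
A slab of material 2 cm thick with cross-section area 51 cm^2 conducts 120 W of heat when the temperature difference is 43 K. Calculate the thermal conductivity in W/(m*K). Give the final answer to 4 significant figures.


k = Q*L / (A*dT)
L = 0.02 m, A = 5.1e-03 m^2
k = 120 * 0.02 / (5.1e-03 * 43)
k = 10.94 W/(m*K)


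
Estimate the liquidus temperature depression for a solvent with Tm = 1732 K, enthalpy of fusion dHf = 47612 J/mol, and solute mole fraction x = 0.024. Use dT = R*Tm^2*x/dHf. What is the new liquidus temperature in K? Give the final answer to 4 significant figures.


dT = R*Tm^2*x / dHf
dT = 8.314 * 1732^2 * 0.024 / 47612
dT = 12.5719 K
T_new = 1732 - 12.5719 = 1719 K


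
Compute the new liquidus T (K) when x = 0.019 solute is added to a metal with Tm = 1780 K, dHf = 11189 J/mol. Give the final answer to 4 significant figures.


dT = R*Tm^2*x / dHf
dT = 8.314 * 1780^2 * 0.019 / 11189
dT = 44.7314 K
T_new = 1780 - 44.7314 = 1735 K


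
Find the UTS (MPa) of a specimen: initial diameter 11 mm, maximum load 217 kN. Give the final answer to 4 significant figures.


A0 = pi*(d/2)^2 = pi*(11/2)^2 = 95.0332 mm^2
UTS = F_max / A0 = 217*1000 / 95.0332
UTS = 2283 MPa


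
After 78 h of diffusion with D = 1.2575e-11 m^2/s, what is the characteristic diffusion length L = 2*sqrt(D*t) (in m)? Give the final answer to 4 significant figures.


t = 78 hr = 280800 s
Diffusion length = 2*sqrt(D*t)
= 2*sqrt(1.2575e-11 * 280800)
= 3.758e-03 m


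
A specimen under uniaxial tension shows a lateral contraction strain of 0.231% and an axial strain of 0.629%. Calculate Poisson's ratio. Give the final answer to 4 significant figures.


nu = -epsilon_lat / epsilon_axial
Lateral strain is contraction (negative), so using magnitudes:
nu = 0.231 / 0.629
nu = 0.3672


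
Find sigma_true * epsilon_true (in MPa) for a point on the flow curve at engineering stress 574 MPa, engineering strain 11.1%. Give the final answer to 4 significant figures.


sigma_true = sigma_eng * (1 + epsilon_eng)
sigma_true = 574 * (1 + 0.111) = 637.714 MPa
epsilon_true = ln(1 + epsilon_eng)
epsilon_true = ln(1 + 0.111) = 0.105261
sigma_true * epsilon_true = 637.714 * 0.105261 = 67.13 MPa


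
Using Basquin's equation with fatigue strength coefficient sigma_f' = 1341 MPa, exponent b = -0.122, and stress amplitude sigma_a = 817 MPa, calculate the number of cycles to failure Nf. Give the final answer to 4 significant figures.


sigma_a = sigma_f' * (2*Nf)^b
2*Nf = (sigma_a / sigma_f')^(1/b)
2*Nf = (817 / 1341)^(1/-0.122)
2*Nf = 58.075
Nf = 29.04 cycles


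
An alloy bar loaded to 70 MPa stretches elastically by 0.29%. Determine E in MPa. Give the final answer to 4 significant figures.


E = sigma / epsilon
epsilon = 0.29% = 2.9e-03
E = 70 / 2.9e-03
E = 24140 MPa


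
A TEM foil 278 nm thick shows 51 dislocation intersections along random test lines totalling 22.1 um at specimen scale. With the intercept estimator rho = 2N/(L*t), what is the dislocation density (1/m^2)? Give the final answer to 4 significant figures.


rho = 2N / (L * t)
L = 22.1 um = 2.21e-05 m, t = 278 nm = 2.78e-07 m
rho = 2 * 51 / (2.21e-05 * 2.78e-07)
rho = 1.66e+13 1/m^2


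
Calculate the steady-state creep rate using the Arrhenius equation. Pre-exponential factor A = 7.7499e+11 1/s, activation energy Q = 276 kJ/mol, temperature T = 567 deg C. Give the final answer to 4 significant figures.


rate = A * exp(-Q / (R*T))
T = 567 + 273.15 = 840.15 K
rate = 7.7499e+11 * exp(-276e3 / (8.314 * 840.15))
rate = 5.357e-06 1/s


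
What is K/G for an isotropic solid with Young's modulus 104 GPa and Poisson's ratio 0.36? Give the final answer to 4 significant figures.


G = E / (2*(1+nu))
G = 104 / (2*(1+0.36)) = 38.2353 GPa
K = E / (3*(1-2*nu))
K = 104 / (3*(1-2*0.36)) = 123.81 GPa
K/G = 123.81 / 38.2353 = 3.238


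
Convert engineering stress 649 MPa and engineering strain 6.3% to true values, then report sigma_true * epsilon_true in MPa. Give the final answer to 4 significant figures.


sigma_true = sigma_eng * (1 + epsilon_eng)
sigma_true = 649 * (1 + 0.063) = 689.887 MPa
epsilon_true = ln(1 + epsilon_eng)
epsilon_true = ln(1 + 0.063) = 0.0610951
sigma_true * epsilon_true = 689.887 * 0.0610951 = 42.15 MPa


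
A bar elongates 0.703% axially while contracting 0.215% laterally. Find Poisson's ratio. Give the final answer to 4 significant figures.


nu = -epsilon_lat / epsilon_axial
Lateral strain is contraction (negative), so using magnitudes:
nu = 0.215 / 0.703
nu = 0.3058


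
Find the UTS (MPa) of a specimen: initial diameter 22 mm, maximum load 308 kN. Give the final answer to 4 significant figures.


A0 = pi*(d/2)^2 = pi*(22/2)^2 = 380.133 mm^2
UTS = F_max / A0 = 308*1000 / 380.133
UTS = 810.2 MPa


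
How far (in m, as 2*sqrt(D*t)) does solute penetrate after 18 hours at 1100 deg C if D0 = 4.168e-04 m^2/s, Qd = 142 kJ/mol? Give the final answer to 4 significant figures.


Step 1: D = D0 * exp(-Qd/(R*T))
T = 1373.15 K
D = 4.168e-04 * exp(-142e3 / (8.314 * 1373.15)) = 1.65216e-09 m^2/s
Step 2: L = 2*sqrt(D*t)
t = 18 h = 64800 s
L = 2*sqrt(1.65216e-09 * 64800) = 0.02069 m


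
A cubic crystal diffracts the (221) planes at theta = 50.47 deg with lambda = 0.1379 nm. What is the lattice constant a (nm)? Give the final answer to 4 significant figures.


d = lambda / (2*sin(theta))
d = 0.1379 / (2*sin(50.47 deg))
d = 0.0893955 nm
a = d * sqrt(h^2+k^2+l^2) = 0.0893955 * sqrt(9)
a = 0.2682 nm


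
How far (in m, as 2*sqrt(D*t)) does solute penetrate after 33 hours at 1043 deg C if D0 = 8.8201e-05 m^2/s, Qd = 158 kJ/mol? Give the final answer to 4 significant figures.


Step 1: D = D0 * exp(-Qd/(R*T))
T = 1316.15 K
D = 8.8201e-05 * exp(-158e3 / (8.314 * 1316.15)) = 4.72748e-11 m^2/s
Step 2: L = 2*sqrt(D*t)
t = 33 h = 118800 s
L = 2*sqrt(4.72748e-11 * 118800) = 4.74e-03 m


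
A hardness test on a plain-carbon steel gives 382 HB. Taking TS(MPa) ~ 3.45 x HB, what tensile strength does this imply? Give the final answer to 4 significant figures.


TS (MPa) = 3.45 * HB
TS = 3.45 * 382
TS = 1318 MPa


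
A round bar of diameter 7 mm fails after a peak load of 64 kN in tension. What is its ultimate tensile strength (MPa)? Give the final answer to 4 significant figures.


A0 = pi*(d/2)^2 = pi*(7/2)^2 = 38.4845 mm^2
UTS = F_max / A0 = 64*1000 / 38.4845
UTS = 1663 MPa


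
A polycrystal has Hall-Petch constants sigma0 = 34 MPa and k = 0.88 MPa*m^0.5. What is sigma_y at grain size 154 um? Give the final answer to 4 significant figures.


sigma_y = sigma0 + k / sqrt(d)
d = 154 um = 1.54e-04 m
sigma_y = 34 + 0.88 / sqrt(1.54e-04)
sigma_y = 104.9 MPa


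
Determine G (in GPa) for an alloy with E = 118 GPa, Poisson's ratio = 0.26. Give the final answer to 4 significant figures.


G = E / (2*(1+nu))
G = 118 / (2*(1+0.26))
G = 46.83 GPa


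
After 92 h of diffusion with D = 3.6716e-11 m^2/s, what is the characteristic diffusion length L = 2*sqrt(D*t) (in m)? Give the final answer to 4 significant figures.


t = 92 hr = 331200 s
Diffusion length = 2*sqrt(D*t)
= 2*sqrt(3.6716e-11 * 331200)
= 6.974e-03 m


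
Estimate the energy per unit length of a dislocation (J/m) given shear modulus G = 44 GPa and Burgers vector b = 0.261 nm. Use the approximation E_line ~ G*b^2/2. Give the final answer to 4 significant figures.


E = G*b^2/2
b = 0.261 nm = 2.61e-10 m
G = 44 GPa = 4.4e+10 Pa
E = 0.5 * 4.4e+10 * (2.61e-10)^2
E = 1.499e-09 J/m


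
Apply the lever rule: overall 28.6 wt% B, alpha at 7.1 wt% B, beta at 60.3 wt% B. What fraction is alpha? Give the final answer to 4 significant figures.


f_alpha = (C_beta - C0) / (C_beta - C_alpha)
f_alpha = (60.3 - 28.6) / (60.3 - 7.1)
f_alpha = 0.5959


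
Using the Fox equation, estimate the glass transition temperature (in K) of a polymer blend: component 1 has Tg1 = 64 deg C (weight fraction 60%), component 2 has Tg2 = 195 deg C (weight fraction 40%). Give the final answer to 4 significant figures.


1/Tg = w1/Tg1 + w2/Tg2 (in Kelvin)
Tg1 = 337.15 K, Tg2 = 468.15 K
1/Tg = 0.6/337.15 + 0.4/468.15
Tg = 379.6 K


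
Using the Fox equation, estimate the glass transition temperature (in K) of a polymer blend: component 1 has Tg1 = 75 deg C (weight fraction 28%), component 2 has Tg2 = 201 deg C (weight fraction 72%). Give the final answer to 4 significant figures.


1/Tg = w1/Tg1 + w2/Tg2 (in Kelvin)
Tg1 = 348.15 K, Tg2 = 474.15 K
1/Tg = 0.28/348.15 + 0.72/474.15
Tg = 430.5 K


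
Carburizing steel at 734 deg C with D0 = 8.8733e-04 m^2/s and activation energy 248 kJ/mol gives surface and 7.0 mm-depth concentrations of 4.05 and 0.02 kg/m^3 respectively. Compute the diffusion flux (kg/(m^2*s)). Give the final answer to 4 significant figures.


Step 1: D = D0 * exp(-Qd/(R*T))
T = 734 + 273.15 = 1007.15 K
D = 8.8733e-04 * exp(-248e3 / (8.314 * 1007.15)) = 1.21729e-16 m^2/s
Step 2: J = D * (C1 - C2) / dx
J = 1.21729e-16 * (4.05 - 0.02) / 7e-03
J = 7.008e-14 kg/(m^2*s)


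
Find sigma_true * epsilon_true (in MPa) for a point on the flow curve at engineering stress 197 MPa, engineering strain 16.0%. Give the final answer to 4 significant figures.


sigma_true = sigma_eng * (1 + epsilon_eng)
sigma_true = 197 * (1 + 0.16) = 228.52 MPa
epsilon_true = ln(1 + epsilon_eng)
epsilon_true = ln(1 + 0.16) = 0.14842
sigma_true * epsilon_true = 228.52 * 0.14842 = 33.92 MPa


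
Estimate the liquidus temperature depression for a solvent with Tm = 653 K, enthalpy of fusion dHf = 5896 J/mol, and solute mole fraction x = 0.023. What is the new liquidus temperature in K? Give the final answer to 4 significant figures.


dT = R*Tm^2*x / dHf
dT = 8.314 * 653^2 * 0.023 / 5896
dT = 13.8295 K
T_new = 653 - 13.8295 = 639.2 K


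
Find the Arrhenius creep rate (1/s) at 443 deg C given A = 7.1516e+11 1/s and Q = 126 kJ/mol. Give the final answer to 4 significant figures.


rate = A * exp(-Q / (R*T))
T = 443 + 273.15 = 716.15 K
rate = 7.1516e+11 * exp(-126e3 / (8.314 * 716.15))
rate = 461.2 1/s


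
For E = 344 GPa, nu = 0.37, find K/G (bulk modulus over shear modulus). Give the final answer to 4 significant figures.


G = E / (2*(1+nu))
G = 344 / (2*(1+0.37)) = 125.547 GPa
K = E / (3*(1-2*nu))
K = 344 / (3*(1-2*0.37)) = 441.026 GPa
K/G = 441.026 / 125.547 = 3.513


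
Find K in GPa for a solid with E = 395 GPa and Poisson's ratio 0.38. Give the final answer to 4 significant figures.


K = E / (3*(1-2*nu))
K = 395 / (3*(1-2*0.38))
K = 548.6 GPa


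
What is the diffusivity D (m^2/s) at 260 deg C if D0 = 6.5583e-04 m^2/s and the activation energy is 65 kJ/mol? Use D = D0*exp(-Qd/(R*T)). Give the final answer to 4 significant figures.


D = D0 * exp(-Qd / (R*T))
T = 533.15 K
D = 6.5583e-04 * exp(-65e3 / (8.314 * 533.15))
D = 2.807e-10 m^2/s


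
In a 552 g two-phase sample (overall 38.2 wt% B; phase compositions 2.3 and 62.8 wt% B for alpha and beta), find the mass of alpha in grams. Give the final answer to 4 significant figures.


f_alpha = (C_beta - C0) / (C_beta - C_alpha)
f_alpha = (62.8 - 38.2) / (62.8 - 2.3) = 0.406612
m_alpha = f_alpha * m_total = 0.406612 * 552 = 224.4 g


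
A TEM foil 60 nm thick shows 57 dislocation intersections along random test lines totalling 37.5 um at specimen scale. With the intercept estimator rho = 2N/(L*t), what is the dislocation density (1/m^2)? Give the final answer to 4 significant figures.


rho = 2N / (L * t)
L = 37.5 um = 3.75e-05 m, t = 60 nm = 6e-08 m
rho = 2 * 57 / (3.75e-05 * 6e-08)
rho = 5.067e+13 1/m^2


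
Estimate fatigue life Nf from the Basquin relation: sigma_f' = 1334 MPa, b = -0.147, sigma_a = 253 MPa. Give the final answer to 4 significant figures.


sigma_a = sigma_f' * (2*Nf)^b
2*Nf = (sigma_a / sigma_f')^(1/b)
2*Nf = (253 / 1334)^(1/-0.147)
2*Nf = 81621.5
Nf = 40810 cycles


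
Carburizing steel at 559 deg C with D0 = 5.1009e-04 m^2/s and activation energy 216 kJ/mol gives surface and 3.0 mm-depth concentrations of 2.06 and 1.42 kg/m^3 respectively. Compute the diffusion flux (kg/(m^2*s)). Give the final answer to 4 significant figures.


Step 1: D = D0 * exp(-Qd/(R*T))
T = 559 + 273.15 = 832.15 K
D = 5.1009e-04 * exp(-216e3 / (8.314 * 832.15)) = 1.40827e-17 m^2/s
Step 2: J = D * (C1 - C2) / dx
J = 1.40827e-17 * (2.06 - 1.42) / 3e-03
J = 3.004e-15 kg/(m^2*s)


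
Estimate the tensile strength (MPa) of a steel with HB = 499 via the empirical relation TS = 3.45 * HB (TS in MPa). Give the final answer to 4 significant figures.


TS (MPa) = 3.45 * HB
TS = 3.45 * 499
TS = 1722 MPa


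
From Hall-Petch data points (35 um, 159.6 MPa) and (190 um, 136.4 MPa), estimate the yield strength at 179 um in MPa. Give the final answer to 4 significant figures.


sigma_y = sigma0 + k / sqrt(d)
1/sqrt(d1) = 1/sqrt(3.5e-05) = 169.031;  1/sqrt(d2) = 72.5476
k = (sigma1 - sigma2) / (1/sqrt(d1) - 1/sqrt(d2)) = (159.6 - 136.4) / (169.031 - 72.5476) = 0.240456 MPa*m^0.5
sigma0 = sigma1 - k/sqrt(d1) = 159.6 - 0.240456*169.031 = 118.955 MPa
sigma_y(d3) = 118.955 + 0.240456 / sqrt(1.79e-04) = 136.9 MPa


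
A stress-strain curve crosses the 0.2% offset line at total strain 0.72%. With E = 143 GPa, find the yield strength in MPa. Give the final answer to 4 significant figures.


Offset strain = 0.002
Elastic strain at yield = total_strain - offset = 7.2e-03 - 0.002 = 5.2e-03
sigma_y = E * elastic_strain = 143000 * 5.2e-03
sigma_y = 743.6 MPa


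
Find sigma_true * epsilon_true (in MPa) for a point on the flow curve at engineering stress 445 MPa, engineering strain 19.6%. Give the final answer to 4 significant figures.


sigma_true = sigma_eng * (1 + epsilon_eng)
sigma_true = 445 * (1 + 0.196) = 532.22 MPa
epsilon_true = ln(1 + epsilon_eng)
epsilon_true = ln(1 + 0.196) = 0.178983
sigma_true * epsilon_true = 532.22 * 0.178983 = 95.26 MPa


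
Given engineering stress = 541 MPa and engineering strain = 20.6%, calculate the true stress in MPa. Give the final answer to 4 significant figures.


sigma_true = sigma_eng * (1 + epsilon_eng)
sigma_true = 541 * (1 + 0.206)
sigma_true = 652.4 MPa


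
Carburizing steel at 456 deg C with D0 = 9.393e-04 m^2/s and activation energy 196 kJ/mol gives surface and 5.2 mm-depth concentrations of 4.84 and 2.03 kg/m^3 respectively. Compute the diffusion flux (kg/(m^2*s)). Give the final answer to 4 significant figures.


Step 1: D = D0 * exp(-Qd/(R*T))
T = 456 + 273.15 = 729.15 K
D = 9.393e-04 * exp(-196e3 / (8.314 * 729.15)) = 8.537e-18 m^2/s
Step 2: J = D * (C1 - C2) / dx
J = 8.537e-18 * (4.84 - 2.03) / 5.2e-03
J = 4.613e-15 kg/(m^2*s)


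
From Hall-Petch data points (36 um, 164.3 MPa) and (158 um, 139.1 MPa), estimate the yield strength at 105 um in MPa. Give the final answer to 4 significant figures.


sigma_y = sigma0 + k / sqrt(d)
1/sqrt(d1) = 1/sqrt(3.6e-05) = 166.667;  1/sqrt(d2) = 79.5557
k = (sigma1 - sigma2) / (1/sqrt(d1) - 1/sqrt(d2)) = (164.3 - 139.1) / (166.667 - 79.5557) = 0.289286 MPa*m^0.5
sigma0 = sigma1 - k/sqrt(d1) = 164.3 - 0.289286*166.667 = 116.086 MPa
sigma_y(d3) = 116.086 + 0.289286 / sqrt(1.05e-04) = 144.3 MPa


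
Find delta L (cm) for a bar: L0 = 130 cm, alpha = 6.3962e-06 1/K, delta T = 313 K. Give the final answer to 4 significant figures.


dL = L0 * alpha * dT
dL = 130 * 6.3962e-06 * 313
dL = 0.2603 cm


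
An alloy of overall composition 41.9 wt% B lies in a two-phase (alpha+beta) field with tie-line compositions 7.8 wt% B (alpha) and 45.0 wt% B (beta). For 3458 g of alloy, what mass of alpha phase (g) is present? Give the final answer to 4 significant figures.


f_alpha = (C_beta - C0) / (C_beta - C_alpha)
f_alpha = (45.0 - 41.9) / (45.0 - 7.8) = 0.0833333
m_alpha = f_alpha * m_total = 0.0833333 * 3458 = 288.2 g


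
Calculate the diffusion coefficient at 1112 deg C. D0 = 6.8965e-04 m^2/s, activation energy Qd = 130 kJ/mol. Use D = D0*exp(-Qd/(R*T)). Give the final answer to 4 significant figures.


D = D0 * exp(-Qd / (R*T))
T = 1385.15 K
D = 6.8965e-04 * exp(-130e3 / (8.314 * 1385.15))
D = 8.632e-09 m^2/s


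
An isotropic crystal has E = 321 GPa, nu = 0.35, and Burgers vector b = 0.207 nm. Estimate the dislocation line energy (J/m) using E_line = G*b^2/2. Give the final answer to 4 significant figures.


Step 1: G = E / (2*(1+nu))
G = 321 / (2*(1+0.35)) = 118.889 GPa = 1.18889e+11 Pa
Step 2: E_line = G*b^2/2
b = 0.207 nm = 2.07e-10 m
E_line = 0.5 * 1.18889e+11 * (2.07e-10)^2 = 2.547e-09 J/m


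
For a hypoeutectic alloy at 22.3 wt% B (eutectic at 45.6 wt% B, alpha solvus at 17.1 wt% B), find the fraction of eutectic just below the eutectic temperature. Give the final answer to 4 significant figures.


f_primary = (C_e - C0) / (C_e - C_alpha_max)
f_primary = (45.6 - 22.3) / (45.6 - 17.1)
f_primary = 0.817544
f_eutectic = 1 - 0.817544 = 0.1825


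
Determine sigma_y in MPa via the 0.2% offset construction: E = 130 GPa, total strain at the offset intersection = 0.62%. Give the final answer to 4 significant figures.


Offset strain = 0.002
Elastic strain at yield = total_strain - offset = 6.2e-03 - 0.002 = 4.2e-03
sigma_y = E * elastic_strain = 130000 * 4.2e-03
sigma_y = 546 MPa


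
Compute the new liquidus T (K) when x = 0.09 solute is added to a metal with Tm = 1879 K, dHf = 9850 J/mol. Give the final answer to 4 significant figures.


dT = R*Tm^2*x / dHf
dT = 8.314 * 1879^2 * 0.09 / 9850
dT = 268.207 K
T_new = 1879 - 268.207 = 1611 K


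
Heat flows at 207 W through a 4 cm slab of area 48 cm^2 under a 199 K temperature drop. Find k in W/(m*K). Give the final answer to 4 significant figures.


k = Q*L / (A*dT)
L = 0.04 m, A = 4.8e-03 m^2
k = 207 * 0.04 / (4.8e-03 * 199)
k = 8.668 W/(m*K)


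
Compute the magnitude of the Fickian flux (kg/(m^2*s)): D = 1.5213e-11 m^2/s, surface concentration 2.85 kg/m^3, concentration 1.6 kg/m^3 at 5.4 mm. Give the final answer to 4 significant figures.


J = -D * (dC/dx) = D * (C1 - C2) / dx
J = 1.5213e-11 * (2.85 - 1.6) / 5.4e-03
J = 3.522e-09 kg/(m^2*s)


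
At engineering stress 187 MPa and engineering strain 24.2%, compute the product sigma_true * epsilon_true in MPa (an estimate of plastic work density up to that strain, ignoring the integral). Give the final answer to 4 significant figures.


sigma_true = sigma_eng * (1 + epsilon_eng)
sigma_true = 187 * (1 + 0.242) = 232.254 MPa
epsilon_true = ln(1 + epsilon_eng)
epsilon_true = ln(1 + 0.242) = 0.216723
sigma_true * epsilon_true = 232.254 * 0.216723 = 50.33 MPa


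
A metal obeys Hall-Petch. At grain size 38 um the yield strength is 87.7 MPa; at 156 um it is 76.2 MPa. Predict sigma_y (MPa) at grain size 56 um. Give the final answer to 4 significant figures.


sigma_y = sigma0 + k / sqrt(d)
1/sqrt(d1) = 1/sqrt(3.8e-05) = 162.221;  1/sqrt(d2) = 80.0641
k = (sigma1 - sigma2) / (1/sqrt(d1) - 1/sqrt(d2)) = (87.7 - 76.2) / (162.221 - 80.0641) = 0.139975 MPa*m^0.5
sigma0 = sigma1 - k/sqrt(d1) = 87.7 - 0.139975*162.221 = 64.993 MPa
sigma_y(d3) = 64.993 + 0.139975 / sqrt(5.6e-05) = 83.7 MPa


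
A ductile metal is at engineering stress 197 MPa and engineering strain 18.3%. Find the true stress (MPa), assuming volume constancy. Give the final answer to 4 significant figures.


sigma_true = sigma_eng * (1 + epsilon_eng)
sigma_true = 197 * (1 + 0.183)
sigma_true = 233.1 MPa


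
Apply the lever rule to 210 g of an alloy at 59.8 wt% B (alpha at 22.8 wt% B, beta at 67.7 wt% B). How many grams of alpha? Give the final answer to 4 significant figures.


f_alpha = (C_beta - C0) / (C_beta - C_alpha)
f_alpha = (67.7 - 59.8) / (67.7 - 22.8) = 0.175947
m_alpha = f_alpha * m_total = 0.175947 * 210 = 36.95 g


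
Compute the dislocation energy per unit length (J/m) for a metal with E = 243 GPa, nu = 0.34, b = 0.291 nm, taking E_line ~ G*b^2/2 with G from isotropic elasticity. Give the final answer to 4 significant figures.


Step 1: G = E / (2*(1+nu))
G = 243 / (2*(1+0.34)) = 90.6716 GPa = 9.06716e+10 Pa
Step 2: E_line = G*b^2/2
b = 0.291 nm = 2.91e-10 m
E_line = 0.5 * 9.06716e+10 * (2.91e-10)^2 = 3.839e-09 J/m


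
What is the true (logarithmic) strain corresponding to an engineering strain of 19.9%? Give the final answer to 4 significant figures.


epsilon_true = ln(1 + epsilon_eng)
epsilon_true = ln(1 + 0.199)
epsilon_true = 0.1815


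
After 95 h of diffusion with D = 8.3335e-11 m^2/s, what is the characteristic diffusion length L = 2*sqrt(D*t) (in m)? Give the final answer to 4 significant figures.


t = 95 hr = 342000 s
Diffusion length = 2*sqrt(D*t)
= 2*sqrt(8.3335e-11 * 342000)
= 0.01068 m


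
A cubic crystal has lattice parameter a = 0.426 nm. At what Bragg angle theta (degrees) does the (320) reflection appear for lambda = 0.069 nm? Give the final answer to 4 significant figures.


d = a / sqrt(h^2+k^2+l^2)
d = 0.426 / sqrt(13) = 0.118151 nm
lambda = 2*d*sin(theta)  =>  sin(theta) = lambda / (2*d)
sin(theta) = 0.069 / (2 * 0.118151) = 0.291999
theta = 16.98 deg


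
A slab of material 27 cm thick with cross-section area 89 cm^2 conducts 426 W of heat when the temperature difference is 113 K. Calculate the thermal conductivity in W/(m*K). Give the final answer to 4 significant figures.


k = Q*L / (A*dT)
L = 0.27 m, A = 8.9e-03 m^2
k = 426 * 0.27 / (8.9e-03 * 113)
k = 114.4 W/(m*K)


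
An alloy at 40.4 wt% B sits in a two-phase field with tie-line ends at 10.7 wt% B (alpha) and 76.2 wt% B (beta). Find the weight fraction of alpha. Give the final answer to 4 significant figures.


f_alpha = (C_beta - C0) / (C_beta - C_alpha)
f_alpha = (76.2 - 40.4) / (76.2 - 10.7)
f_alpha = 0.5466


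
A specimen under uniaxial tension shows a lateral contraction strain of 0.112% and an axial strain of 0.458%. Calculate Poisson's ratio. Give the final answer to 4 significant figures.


nu = -epsilon_lat / epsilon_axial
Lateral strain is contraction (negative), so using magnitudes:
nu = 0.112 / 0.458
nu = 0.2445


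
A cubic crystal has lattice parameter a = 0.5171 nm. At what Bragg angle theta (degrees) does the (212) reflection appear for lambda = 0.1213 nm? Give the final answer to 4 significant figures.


d = a / sqrt(h^2+k^2+l^2)
d = 0.5171 / sqrt(9) = 0.172367 nm
lambda = 2*d*sin(theta)  =>  sin(theta) = lambda / (2*d)
sin(theta) = 0.1213 / (2 * 0.172367) = 0.351866
theta = 20.6 deg


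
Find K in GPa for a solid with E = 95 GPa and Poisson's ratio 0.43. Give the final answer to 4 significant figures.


K = E / (3*(1-2*nu))
K = 95 / (3*(1-2*0.43))
K = 226.2 GPa


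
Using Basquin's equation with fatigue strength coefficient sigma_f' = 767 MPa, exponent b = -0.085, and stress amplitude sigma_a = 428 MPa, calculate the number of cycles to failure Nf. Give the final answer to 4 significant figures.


sigma_a = sigma_f' * (2*Nf)^b
2*Nf = (sigma_a / sigma_f')^(1/b)
2*Nf = (428 / 767)^(1/-0.085)
2*Nf = 956.328
Nf = 478.2 cycles


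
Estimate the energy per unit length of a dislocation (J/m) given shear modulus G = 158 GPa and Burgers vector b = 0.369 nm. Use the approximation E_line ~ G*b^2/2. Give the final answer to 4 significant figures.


E = G*b^2/2
b = 0.369 nm = 3.69e-10 m
G = 158 GPa = 1.58e+11 Pa
E = 0.5 * 1.58e+11 * (3.69e-10)^2
E = 1.076e-08 J/m


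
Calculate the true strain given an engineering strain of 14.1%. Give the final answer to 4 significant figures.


epsilon_true = ln(1 + epsilon_eng)
epsilon_true = ln(1 + 0.141)
epsilon_true = 0.1319


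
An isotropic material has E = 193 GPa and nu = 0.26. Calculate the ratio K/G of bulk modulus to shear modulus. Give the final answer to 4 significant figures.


G = E / (2*(1+nu))
G = 193 / (2*(1+0.26)) = 76.5873 GPa
K = E / (3*(1-2*nu))
K = 193 / (3*(1-2*0.26)) = 134.028 GPa
K/G = 134.028 / 76.5873 = 1.75


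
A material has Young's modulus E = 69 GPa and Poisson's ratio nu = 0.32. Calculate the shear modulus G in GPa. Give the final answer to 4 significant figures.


G = E / (2*(1+nu))
G = 69 / (2*(1+0.32))
G = 26.14 GPa


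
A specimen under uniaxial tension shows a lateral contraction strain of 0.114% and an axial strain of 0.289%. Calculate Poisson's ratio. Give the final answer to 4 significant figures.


nu = -epsilon_lat / epsilon_axial
Lateral strain is contraction (negative), so using magnitudes:
nu = 0.114 / 0.289
nu = 0.3945


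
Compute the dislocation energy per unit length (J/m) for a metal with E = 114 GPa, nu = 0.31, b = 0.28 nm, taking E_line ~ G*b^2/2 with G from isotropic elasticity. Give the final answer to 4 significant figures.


Step 1: G = E / (2*(1+nu))
G = 114 / (2*(1+0.31)) = 43.5115 GPa = 4.35115e+10 Pa
Step 2: E_line = G*b^2/2
b = 0.28 nm = 2.8e-10 m
E_line = 0.5 * 4.35115e+10 * (2.8e-10)^2 = 1.706e-09 J/m


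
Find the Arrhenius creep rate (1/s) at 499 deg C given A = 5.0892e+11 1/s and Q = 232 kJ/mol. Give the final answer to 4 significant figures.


rate = A * exp(-Q / (R*T))
T = 499 + 273.15 = 772.15 K
rate = 5.0892e+11 * exp(-232e3 / (8.314 * 772.15))
rate = 1.027e-04 1/s


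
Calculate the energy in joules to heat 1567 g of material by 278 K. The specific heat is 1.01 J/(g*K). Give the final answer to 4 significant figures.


Q = m * cp * dT
Q = 1567 * 1.01 * 278
Q = 440000 J


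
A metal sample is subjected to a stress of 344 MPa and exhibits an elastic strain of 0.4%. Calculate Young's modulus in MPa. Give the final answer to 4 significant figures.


E = sigma / epsilon
epsilon = 0.4% = 4e-03
E = 344 / 4e-03
E = 86000 MPa


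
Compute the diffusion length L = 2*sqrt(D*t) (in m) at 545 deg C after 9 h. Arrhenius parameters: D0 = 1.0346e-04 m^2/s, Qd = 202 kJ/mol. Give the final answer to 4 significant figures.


Step 1: D = D0 * exp(-Qd/(R*T))
T = 818.15 K
D = 1.0346e-04 * exp(-202e3 / (8.314 * 818.15)) = 1.31115e-17 m^2/s
Step 2: L = 2*sqrt(D*t)
t = 9 h = 32400 s
L = 2*sqrt(1.31115e-17 * 32400) = 1.304e-06 m


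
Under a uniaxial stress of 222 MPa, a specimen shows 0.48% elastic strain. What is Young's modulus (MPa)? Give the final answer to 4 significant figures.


E = sigma / epsilon
epsilon = 0.48% = 4.8e-03
E = 222 / 4.8e-03
E = 46250 MPa


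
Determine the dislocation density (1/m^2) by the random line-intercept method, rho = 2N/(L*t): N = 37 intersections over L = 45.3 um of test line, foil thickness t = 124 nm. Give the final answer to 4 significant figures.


rho = 2N / (L * t)
L = 45.3 um = 4.53e-05 m, t = 124 nm = 1.24e-07 m
rho = 2 * 37 / (4.53e-05 * 1.24e-07)
rho = 1.317e+13 1/m^2


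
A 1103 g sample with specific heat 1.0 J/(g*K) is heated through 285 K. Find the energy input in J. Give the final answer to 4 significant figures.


Q = m * cp * dT
Q = 1103 * 1.0 * 285
Q = 314400 J


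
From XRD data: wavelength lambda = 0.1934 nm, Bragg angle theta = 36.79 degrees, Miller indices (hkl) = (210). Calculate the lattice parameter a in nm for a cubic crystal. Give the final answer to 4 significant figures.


d = lambda / (2*sin(theta))
d = 0.1934 / (2*sin(36.79 deg))
d = 0.161467 nm
a = d * sqrt(h^2+k^2+l^2) = 0.161467 * sqrt(5)
a = 0.3611 nm


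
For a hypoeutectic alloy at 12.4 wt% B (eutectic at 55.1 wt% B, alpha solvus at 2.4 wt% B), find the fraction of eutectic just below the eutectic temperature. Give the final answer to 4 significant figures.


f_primary = (C_e - C0) / (C_e - C_alpha_max)
f_primary = (55.1 - 12.4) / (55.1 - 2.4)
f_primary = 0.810247
f_eutectic = 1 - 0.810247 = 0.1898


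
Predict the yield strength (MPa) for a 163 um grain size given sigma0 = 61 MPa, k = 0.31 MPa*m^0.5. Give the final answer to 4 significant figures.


sigma_y = sigma0 + k / sqrt(d)
d = 163 um = 1.63e-04 m
sigma_y = 61 + 0.31 / sqrt(1.63e-04)
sigma_y = 85.28 MPa


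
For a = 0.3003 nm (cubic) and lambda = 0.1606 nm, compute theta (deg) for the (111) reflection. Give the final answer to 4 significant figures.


d = a / sqrt(h^2+k^2+l^2)
d = 0.3003 / sqrt(3) = 0.173378 nm
lambda = 2*d*sin(theta)  =>  sin(theta) = lambda / (2*d)
sin(theta) = 0.1606 / (2 * 0.173378) = 0.463149
theta = 27.59 deg


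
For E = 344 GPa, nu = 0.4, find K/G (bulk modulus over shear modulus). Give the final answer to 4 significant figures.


G = E / (2*(1+nu))
G = 344 / (2*(1+0.4)) = 122.857 GPa
K = E / (3*(1-2*nu))
K = 344 / (3*(1-2*0.4)) = 573.333 GPa
K/G = 573.333 / 122.857 = 4.667


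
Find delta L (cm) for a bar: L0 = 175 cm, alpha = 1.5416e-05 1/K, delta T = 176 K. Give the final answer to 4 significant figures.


dL = L0 * alpha * dT
dL = 175 * 1.5416e-05 * 176
dL = 0.4748 cm


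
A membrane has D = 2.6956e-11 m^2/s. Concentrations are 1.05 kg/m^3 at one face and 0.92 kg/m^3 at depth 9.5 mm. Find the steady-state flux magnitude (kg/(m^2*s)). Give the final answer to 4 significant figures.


J = -D * (dC/dx) = D * (C1 - C2) / dx
J = 2.6956e-11 * (1.05 - 0.92) / 9.5e-03
J = 3.689e-10 kg/(m^2*s)


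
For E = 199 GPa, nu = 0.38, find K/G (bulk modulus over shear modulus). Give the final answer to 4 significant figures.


G = E / (2*(1+nu))
G = 199 / (2*(1+0.38)) = 72.1014 GPa
K = E / (3*(1-2*nu))
K = 199 / (3*(1-2*0.38)) = 276.389 GPa
K/G = 276.389 / 72.1014 = 3.833


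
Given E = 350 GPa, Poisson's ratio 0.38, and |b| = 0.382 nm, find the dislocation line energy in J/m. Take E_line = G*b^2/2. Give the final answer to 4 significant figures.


Step 1: G = E / (2*(1+nu))
G = 350 / (2*(1+0.38)) = 126.812 GPa = 1.26812e+11 Pa
Step 2: E_line = G*b^2/2
b = 0.382 nm = 3.82e-10 m
E_line = 0.5 * 1.26812e+11 * (3.82e-10)^2 = 9.252e-09 J/m


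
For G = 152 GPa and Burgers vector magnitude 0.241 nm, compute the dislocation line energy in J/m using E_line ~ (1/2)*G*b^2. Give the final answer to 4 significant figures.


E = G*b^2/2
b = 0.241 nm = 2.41e-10 m
G = 152 GPa = 1.52e+11 Pa
E = 0.5 * 1.52e+11 * (2.41e-10)^2
E = 4.414e-09 J/m


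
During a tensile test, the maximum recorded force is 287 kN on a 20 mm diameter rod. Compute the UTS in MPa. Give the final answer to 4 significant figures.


A0 = pi*(d/2)^2 = pi*(20/2)^2 = 314.159 mm^2
UTS = F_max / A0 = 287*1000 / 314.159
UTS = 913.5 MPa


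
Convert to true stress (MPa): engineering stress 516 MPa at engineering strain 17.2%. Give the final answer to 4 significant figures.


sigma_true = sigma_eng * (1 + epsilon_eng)
sigma_true = 516 * (1 + 0.172)
sigma_true = 604.8 MPa


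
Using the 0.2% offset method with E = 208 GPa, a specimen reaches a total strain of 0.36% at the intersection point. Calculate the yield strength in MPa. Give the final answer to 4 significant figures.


Offset strain = 0.002
Elastic strain at yield = total_strain - offset = 3.6e-03 - 0.002 = 1.6e-03
sigma_y = E * elastic_strain = 208000 * 1.6e-03
sigma_y = 332.8 MPa


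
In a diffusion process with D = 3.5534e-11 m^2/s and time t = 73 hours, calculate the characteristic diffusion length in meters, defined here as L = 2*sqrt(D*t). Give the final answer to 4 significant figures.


t = 73 hr = 262800 s
Diffusion length = 2*sqrt(D*t)
= 2*sqrt(3.5534e-11 * 262800)
= 6.112e-03 m


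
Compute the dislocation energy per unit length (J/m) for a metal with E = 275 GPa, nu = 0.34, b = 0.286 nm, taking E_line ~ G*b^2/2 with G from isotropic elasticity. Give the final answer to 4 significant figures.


Step 1: G = E / (2*(1+nu))
G = 275 / (2*(1+0.34)) = 102.612 GPa = 1.02612e+11 Pa
Step 2: E_line = G*b^2/2
b = 0.286 nm = 2.86e-10 m
E_line = 0.5 * 1.02612e+11 * (2.86e-10)^2 = 4.197e-09 J/m


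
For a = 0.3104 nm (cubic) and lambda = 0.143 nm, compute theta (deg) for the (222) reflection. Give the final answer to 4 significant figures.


d = a / sqrt(h^2+k^2+l^2)
d = 0.3104 / sqrt(12) = 0.0896048 nm
lambda = 2*d*sin(theta)  =>  sin(theta) = lambda / (2*d)
sin(theta) = 0.143 / (2 * 0.0896048) = 0.797949
theta = 52.93 deg


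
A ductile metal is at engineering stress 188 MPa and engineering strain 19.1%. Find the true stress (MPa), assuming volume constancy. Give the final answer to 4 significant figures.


sigma_true = sigma_eng * (1 + epsilon_eng)
sigma_true = 188 * (1 + 0.191)
sigma_true = 223.9 MPa


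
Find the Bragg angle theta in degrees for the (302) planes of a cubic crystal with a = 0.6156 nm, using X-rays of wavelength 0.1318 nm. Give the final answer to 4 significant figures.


d = a / sqrt(h^2+k^2+l^2)
d = 0.6156 / sqrt(13) = 0.170737 nm
lambda = 2*d*sin(theta)  =>  sin(theta) = lambda / (2*d)
sin(theta) = 0.1318 / (2 * 0.170737) = 0.385974
theta = 22.7 deg


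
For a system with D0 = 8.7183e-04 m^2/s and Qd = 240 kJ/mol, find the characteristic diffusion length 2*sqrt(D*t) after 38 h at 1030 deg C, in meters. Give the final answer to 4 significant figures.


Step 1: D = D0 * exp(-Qd/(R*T))
T = 1303.15 K
D = 8.7183e-04 * exp(-240e3 / (8.314 * 1303.15)) = 2.08966e-13 m^2/s
Step 2: L = 2*sqrt(D*t)
t = 38 h = 136800 s
L = 2*sqrt(2.08966e-13 * 136800) = 3.382e-04 m


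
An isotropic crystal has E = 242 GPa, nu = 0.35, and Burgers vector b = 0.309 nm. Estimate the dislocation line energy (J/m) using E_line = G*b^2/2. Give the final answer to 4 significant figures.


Step 1: G = E / (2*(1+nu))
G = 242 / (2*(1+0.35)) = 89.6296 GPa = 8.96296e+10 Pa
Step 2: E_line = G*b^2/2
b = 0.309 nm = 3.09e-10 m
E_line = 0.5 * 8.96296e+10 * (3.09e-10)^2 = 4.279e-09 J/m


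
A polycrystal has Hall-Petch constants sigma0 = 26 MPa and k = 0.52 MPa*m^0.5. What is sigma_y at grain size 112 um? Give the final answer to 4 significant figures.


sigma_y = sigma0 + k / sqrt(d)
d = 112 um = 1.12e-04 m
sigma_y = 26 + 0.52 / sqrt(1.12e-04)
sigma_y = 75.14 MPa


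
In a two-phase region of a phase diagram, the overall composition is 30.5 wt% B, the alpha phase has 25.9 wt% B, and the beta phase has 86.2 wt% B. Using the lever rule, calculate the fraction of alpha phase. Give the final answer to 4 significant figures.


f_alpha = (C_beta - C0) / (C_beta - C_alpha)
f_alpha = (86.2 - 30.5) / (86.2 - 25.9)
f_alpha = 0.9237


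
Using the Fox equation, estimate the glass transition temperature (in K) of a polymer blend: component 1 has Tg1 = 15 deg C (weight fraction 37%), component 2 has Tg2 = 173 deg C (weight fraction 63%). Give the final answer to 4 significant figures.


1/Tg = w1/Tg1 + w2/Tg2 (in Kelvin)
Tg1 = 288.15 K, Tg2 = 446.15 K
1/Tg = 0.37/288.15 + 0.63/446.15
Tg = 370.9 K


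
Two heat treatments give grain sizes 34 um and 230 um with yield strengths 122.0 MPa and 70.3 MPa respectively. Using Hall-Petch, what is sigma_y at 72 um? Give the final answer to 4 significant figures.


sigma_y = sigma0 + k / sqrt(d)
1/sqrt(d1) = 1/sqrt(3.4e-05) = 171.499;  1/sqrt(d2) = 65.938
k = (sigma1 - sigma2) / (1/sqrt(d1) - 1/sqrt(d2)) = (122.0 - 70.3) / (171.499 - 65.938) = 0.489766 MPa*m^0.5
sigma0 = sigma1 - k/sqrt(d1) = 122.0 - 0.489766*171.499 = 38.0058 MPa
sigma_y(d3) = 38.0058 + 0.489766 / sqrt(7.2e-05) = 95.73 MPa


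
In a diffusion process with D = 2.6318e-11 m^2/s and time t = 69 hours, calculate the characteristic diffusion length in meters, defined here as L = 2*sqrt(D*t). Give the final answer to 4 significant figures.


t = 69 hr = 248400 s
Diffusion length = 2*sqrt(D*t)
= 2*sqrt(2.6318e-11 * 248400)
= 5.114e-03 m


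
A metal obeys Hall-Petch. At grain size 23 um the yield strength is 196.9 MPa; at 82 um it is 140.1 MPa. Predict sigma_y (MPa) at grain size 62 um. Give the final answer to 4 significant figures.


sigma_y = sigma0 + k / sqrt(d)
1/sqrt(d1) = 1/sqrt(2.3e-05) = 208.514;  1/sqrt(d2) = 110.432
k = (sigma1 - sigma2) / (1/sqrt(d1) - 1/sqrt(d2)) = (196.9 - 140.1) / (208.514 - 110.432) = 0.579102 MPa*m^0.5
sigma0 = sigma1 - k/sqrt(d1) = 196.9 - 0.579102*208.514 = 76.1489 MPa
sigma_y(d3) = 76.1489 + 0.579102 / sqrt(6.2e-05) = 149.7 MPa
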